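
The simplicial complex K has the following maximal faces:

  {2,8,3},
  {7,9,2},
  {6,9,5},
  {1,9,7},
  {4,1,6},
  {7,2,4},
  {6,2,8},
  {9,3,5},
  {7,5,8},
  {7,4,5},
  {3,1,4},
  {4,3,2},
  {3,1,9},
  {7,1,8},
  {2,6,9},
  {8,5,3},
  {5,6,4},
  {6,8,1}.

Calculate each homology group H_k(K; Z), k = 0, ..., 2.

Take the total order 1 < 2 < 3 < 4 < 5 < 6 < 7 < 8 < 9 on the vertex set. Then K (dimension 2) consists of the simplices:

  0-simplices (9): [1], [2], [3], [4], [5], [6], [7], [8], [9]
  1-simplices (27): (27 of them)
  2-simplices (18): [1,3,4], [1,3,9], [1,4,6], [1,6,8], [1,7,8], [1,7,9], [2,3,4], [2,3,8], [2,4,7], [2,6,8], [2,6,9], [2,7,9], [3,5,8], [3,5,9], [4,5,6], [4,5,7], [5,6,9], [5,7,8]

so the chain groups are C_0 ≅ Z^9, C_1 ≅ Z^27, C_2 ≅ Z^18.

The boundary map ∂_1: C_1 → C_0 is given by ∂[p,q] = [q] − [p].
This gives a 9×27 integer matrix of rank 8; reducing to Smith normal form yields diagonal entries (1,1,1,1,1,1,1,1).

Boundary ∂_2: C_2 → C_1 maps a triangle to the signed sum of its edges. For instance
  ∂[1,7,9] = [7,9] − [1,9] + [1,7],
  ∂[1,3,4] = [3,4] − [1,4] + [1,3].
The 27×18 boundary matrix has rank 17 and Smith normal form diag(1,1,1,1,1,1,1,1,1,1,1,1,1,1,1,1,1).

From H_k ≅ ker(∂_k) / im(∂_{k+1}) we obtain:

  H_0: rank C_0 − rank ∂_1 = 9 − 8 = 1, and the invariant factors of ∂_1 are all 1, so H_0 = Z.
  H_1: rank ker ∂_1 − rank ∂_2 = (27 − 8) − 17 = 2, and the invariant factors of ∂_2 are all 1, so H_1 = Z^2.
  H_2: rank ker ∂_2 − rank ∂_3 = (18 − 17) − 0 = 1, and there is no ∂_3, so H_2 = Z.

As a check, the Euler characteristic is 9 − 27 + 18 = 0, which agrees with 1 − 2 + 1 = 0.
(K is a triangulation of the torus T^2.)

H_0 = Z,  H_1 = Z^2,  H_2 = Z.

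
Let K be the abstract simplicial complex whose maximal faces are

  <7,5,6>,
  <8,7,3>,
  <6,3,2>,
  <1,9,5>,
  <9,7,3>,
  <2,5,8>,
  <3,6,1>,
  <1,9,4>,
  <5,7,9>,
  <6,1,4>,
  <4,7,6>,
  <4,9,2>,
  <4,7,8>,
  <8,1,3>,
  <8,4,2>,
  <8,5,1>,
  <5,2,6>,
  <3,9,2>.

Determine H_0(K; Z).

We work with the vertex ordering 1 < 2 < 3 < 4 < 5 < 6 < 7 < 8 < 9. The simplices of K, each written with vertices in increasing order, are:

  0-simplices (9): [1], [2], [3], [4], [5], [6], [7], [8], [9]
  1-simplices (27): (27 of them)
  2-simplices (18): [1,3,6], [1,3,8], [1,4,6], [1,4,9], [1,5,8], [1,5,9], [2,3,6], [2,3,9], [2,4,8], [2,4,9], [2,5,6], [2,5,8], [3,7,8], [3,7,9], [4,6,7], [4,7,8], [5,6,7], [5,7,9]

giving chain groups C_0 ≅ Z^9, C_1 ≅ Z^27, C_2 ≅ Z^18.

∂_1: C_1 → C_0 maps an edge to its endpoints' difference, ∂[p,q] = q − p. For instance
  ∂[7,9] = [9] − [7].
As a 9×27 matrix over Z this has rank 8, with invariant factors (1,1,1,1,1,1,1,1).

The boundary map ∂_2: C_2 → C_1 maps a triangle to the signed sum of its edges. For instance
  ∂[5,7,9] = [7,9] − [5,9] + [5,7],
  ∂[1,4,9] = [4,9] − [1,9] + [1,4].
As a 27×18 matrix over Z this has rank 17, with invariant factors (1,1,1,1,1,1,1,1,1,1,1,1,1,1,1,1,1).

Computing H_k = (kernel of ∂_k) / (image of ∂_{k+1}):

  H_0: rank C_0 − rank ∂_1 = 9 − 8 = 1, and the invariant factors of ∂_1 are all 1, so H_0 = Z.

H_0 = Z.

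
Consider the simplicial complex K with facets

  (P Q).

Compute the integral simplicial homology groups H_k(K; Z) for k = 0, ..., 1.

Fix the vertex order P < Q and write every simplex with vertices in increasing order. Then dim K = 1 and the simplices of K are:

  0-simplices (2): P, Q
  1-simplices (1): PQ

so the chain groups are C_0 ≅ Z^2, C_1 ≅ Z^1.

∂_1: C_1 → C_0 maps an edge to its endpoints' difference, ∂[p,q] = q − p.
The 2×1 boundary matrix has rank 1 and Smith normal form diag(1).

From H_k ≅ ker(∂_k) / im(∂_{k+1}) we obtain:

  H_0: rank C_0 − rank ∂_1 = 2 − 1 = 1, and the invariant factors of ∂_1 are all 1, so H_0 ≅ Z.
  H_1: rank ker ∂_1 − rank ∂_2 = (1 − 1) − 0 = 0, and there is no ∂_2, so H_1 ≅ 0.

H_0 = Z,  H_1 = 0.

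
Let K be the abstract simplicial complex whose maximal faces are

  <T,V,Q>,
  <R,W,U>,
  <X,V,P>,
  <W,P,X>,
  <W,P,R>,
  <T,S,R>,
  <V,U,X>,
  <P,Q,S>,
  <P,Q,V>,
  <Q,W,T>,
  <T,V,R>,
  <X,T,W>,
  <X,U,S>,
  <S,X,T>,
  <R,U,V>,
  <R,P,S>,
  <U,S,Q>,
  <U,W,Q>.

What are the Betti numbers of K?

b_0 = 1, b_1 = 2, b_2 = 1.

We work with the vertex ordering P < Q < R < S < T < U < V < W < X. The simplices of K, each written with vertices in increasing order, are:

  0-simplices (9): P, Q, R, S, T, U, V, W, X
  1-simplices (27): PQ, PR, PS, PV, PW, PX, QS, QT, QU, QV, QW, RS, RT, RU, RV, RW, ST, SU, SX, TV, TW, TX, UV, UW, UX, VX, WX
  2-simplices (18): PQS, PQV, PRS, PRW, PVX, PWX, QSU, QTV, QTW, QUW, RST, RTV, RUV, RUW, STX, SUX, TWX, UVX

Hence C_0 ≅ Z^9, C_1 ≅ Z^27, C_2 ≅ Z^18.

The boundary map ∂_1: C_1 → C_0 sends each edge [p,q] (with p < q) to q − p. For instance
  ∂PW = W − P.
This gives a 9×27 integer matrix of rank 8; reducing to Smith normal form yields diagonal entries (1,1,1,1,1,1,1,1).

∂_2: C_2 → C_1 sends each 2-simplex [p,q,r] to [q,r] − [p,r] + [p,q]. For instance
  ∂PVX = VX − PX + PV,
  ∂QTW = TW − QW + QT.
The resulting 27×18 matrix has rank 17, and its Smith normal form has invariant factors (1,1,1,1,1,1,1,1,1,1,1,1,1,1,1,1,1).

From H_k ≅ ker(∂_k) / im(∂_{k+1}) we obtain:

  H_0: rank C_0 − rank ∂_1 = 9 − 8 = 1, and the invariant factors of ∂_1 are all 1, so H_0 = Z.
  H_1: rank ker ∂_1 − rank ∂_2 = (27 − 8) − 17 = 2, and the invariant factors of ∂_2 are all 1, so H_1 = Z^2.
  H_2: rank ker ∂_2 − rank ∂_3 = (18 − 17) − 0 = 1, and there is no ∂_3, so H_2 = Z.

(K is a triangulation of the torus T^2.)

Hence the Betti numbers are b_0 = 1, b_1 = 2, b_2 = 1.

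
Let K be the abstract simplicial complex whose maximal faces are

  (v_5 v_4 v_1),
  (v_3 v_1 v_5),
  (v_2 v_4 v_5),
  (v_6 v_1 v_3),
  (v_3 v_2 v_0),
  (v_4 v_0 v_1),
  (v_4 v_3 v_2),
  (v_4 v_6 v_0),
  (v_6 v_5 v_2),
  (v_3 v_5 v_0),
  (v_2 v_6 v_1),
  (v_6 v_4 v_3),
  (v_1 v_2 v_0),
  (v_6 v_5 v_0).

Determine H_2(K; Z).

Take the total order v_0 < v_1 < v_2 < v_3 < v_4 < v_5 < v_6 on the vertex set. Then K (dimension 2) consists of the simplices:

  0-simplices (7): [v_0], [v_1], [v_2], [v_3], [v_4], [v_5], [v_6]
  1-simplices (21): (21 of them)
  2-simplices (14): (14 of them)

giving chain groups C_0 ≅ Z^7, C_1 ≅ Z^21, C_2 ≅ Z^14.

The boundary map ∂_1: C_1 → C_0 maps an edge to its endpoints' difference, ∂[p,q] = q − p. For instance
  ∂[v_3,v_6] = [v_6] − [v_3].
This gives a 7×21 integer matrix of rank 6; reducing to Smith normal form yields diagonal entries (1,1,1,1,1,1).

The boundary map ∂_2: C_2 → C_1 maps a triangle to the signed sum of its edges. For instance
  ∂[v_0,v_4,v_6] = [v_4,v_6] − [v_0,v_6] + [v_0,v_4],
  ∂[v_0,v_1,v_2] = [v_1,v_2] − [v_0,v_2] + [v_0,v_1].
This gives a 21×14 integer matrix of rank 13; reducing to Smith normal form yields diagonal entries (1,1,1,1,1,1,1,1,1,1,1,1,1).

Reading off H_k = ker ∂_k / im ∂_{k+1}:

  H_2: rank ker ∂_2 − rank ∂_3 = (14 − 13) − 0 = 1, and there is no ∂_3, so H_2 = Z.

H_2 ≅ Z.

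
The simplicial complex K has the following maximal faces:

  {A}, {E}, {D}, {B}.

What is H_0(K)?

Take the total order A < B < D < E on the vertex set. Then K (dimension 0) consists of the simplices:

  0-simplices (4): A, B, D, E

giving chain groups C_0 ≅ Z^4.

From H_k ≅ ker(∂_k) / im(∂_{k+1}) we obtain:

  H_0: rank C_0 − rank ∂_1 = 4 − 0 = 4, and there is no ∂_1, so H_0 ≅ Z^4.

(K is a triangulation of a set of 4 points.)

H_0 ≅ Z^4.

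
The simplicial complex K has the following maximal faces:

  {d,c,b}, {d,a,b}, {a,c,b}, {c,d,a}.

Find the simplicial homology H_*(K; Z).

H_0 = Z,  H_1 = 0,  H_2 = Z.

Take the total order a < b < c < d on the vertex set. Then K (dimension 2) consists of the simplices:

  0-simplices (4): a, b, c, d
  1-simplices (6): ab, ac, ad, bc, bd, cd
  2-simplices (4): abc, abd, acd, bcd

Hence C_0 ≅ Z^4, C_1 ≅ Z^6, C_2 ≅ Z^4.

Boundary ∂_1: C_1 → C_0 maps an edge to its endpoints' difference, ∂[p,q] = q − p. For instance
  ∂cd = d − c.
As a 4×6 matrix over Z this has rank 3, with invariant factors (1,1,1).

∂_2: C_2 → C_1 maps a triangle to the signed sum of its edges. For instance
  ∂acd = cd − ad + ac,
  ∂abc = bc − ac + ab.
The resulting 6×4 matrix has rank 3, and its Smith normal form has invariant factors (1,1,1).

Reading off H_k = ker ∂_k / im ∂_{k+1}:

  H_0: rank C_0 − rank ∂_1 = 4 − 3 = 1, and the invariant factors of ∂_1 are all 1, so H_0 ≅ Z.
  H_1: rank ker ∂_1 − rank ∂_2 = (6 − 3) − 3 = 0, and the invariant factors of ∂_2 are all 1, so H_1 ≅ 0.
  H_2: rank ker ∂_2 − rank ∂_3 = (4 − 3) − 0 = 1, and there is no ∂_3, so H_2 ≅ Z.

As a check, the Euler characteristic is 4 − 6 + 4 = 2, which agrees with 1 − 0 + 1 = 2.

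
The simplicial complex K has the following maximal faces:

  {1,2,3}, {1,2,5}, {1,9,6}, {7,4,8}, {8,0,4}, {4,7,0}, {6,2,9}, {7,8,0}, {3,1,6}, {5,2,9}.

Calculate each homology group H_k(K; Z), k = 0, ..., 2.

K has 10 vertices, 18 edges, 10 triangles.
rank ∂_0 = 0, rank ∂_1 = 8 ⇒ b_0 = 10 − 0 − 8 = 2; all invariant factors of ∂_1 are 1 so no torsion. So H_0 ≅ Z^2.
rank ∂_1 = 8, rank ∂_2 = 9 ⇒ b_1 = 18 − 8 − 9 = 1; all invariant factors of ∂_2 are 1 so no torsion. So H_1 ≅ Z.
rank ∂_2 = 9, rank ∂_3 = 0 ⇒ b_2 = 10 − 9 − 0 = 1. So H_2 ≅ Z.

H_0 ≅ Z^2,  H_1 ≅ Z,  H_2 ≅ Z.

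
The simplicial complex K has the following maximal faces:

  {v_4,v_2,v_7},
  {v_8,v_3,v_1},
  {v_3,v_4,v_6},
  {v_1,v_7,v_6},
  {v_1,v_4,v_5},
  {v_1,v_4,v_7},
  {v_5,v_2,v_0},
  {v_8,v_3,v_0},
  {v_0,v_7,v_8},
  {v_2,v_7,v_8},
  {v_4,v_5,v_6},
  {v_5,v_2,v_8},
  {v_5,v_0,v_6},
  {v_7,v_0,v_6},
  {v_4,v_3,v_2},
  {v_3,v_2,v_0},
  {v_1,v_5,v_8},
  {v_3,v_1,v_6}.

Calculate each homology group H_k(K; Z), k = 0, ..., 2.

H_0 = Z,  H_1 = Z ⊕ Z_2,  H_2 = 0.

K has 9 vertices, 27 edges, 18 triangles.
rank ∂_0 = 0, rank ∂_1 = 8 ⇒ b_0 = 9 − 0 − 8 = 1; all invariant factors of ∂_1 are 1 so no torsion. So H_0 ≅ Z.
rank ∂_1 = 8, rank ∂_2 = 18 ⇒ b_1 = 27 − 8 − 18 = 1; ∂_2 has invariant factor(s) [2] giving torsion. So H_1 ≅ Z ⊕ Z_2.
rank ∂_2 = 18, rank ∂_3 = 0 ⇒ b_2 = 18 − 18 − 0 = 0. So H_2 ≅ 0.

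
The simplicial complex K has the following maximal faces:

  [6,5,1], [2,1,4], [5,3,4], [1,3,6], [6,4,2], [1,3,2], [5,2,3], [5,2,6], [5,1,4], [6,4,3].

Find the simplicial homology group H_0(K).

H_0 = Z.

K has 6 vertices, 15 edges, 10 triangles.
rank ∂_0 = 0, rank ∂_1 = 5 ⇒ b_0 = 6 − 0 − 5 = 1; all invariant factors of ∂_1 are 1 so no torsion. So H_0 = Z.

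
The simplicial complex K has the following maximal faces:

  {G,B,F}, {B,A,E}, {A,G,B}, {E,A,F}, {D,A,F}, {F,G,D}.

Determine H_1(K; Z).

H_1 = Z.

Fix the vertex order A < B < D < E < F < G and write every simplex with vertices in increasing order. Then dim K = 2 and the simplices of K are:

  0-simplices (6): A, B, D, E, F, G
  1-simplices (12): AB, AD, AE, AF, AG, BE, BF, BG, DF, DG, EF, FG
  2-simplices (6): ABE, ABG, ADF, AEF, BFG, DFG

so the chain groups are C_0 ≅ Z^6, C_1 ≅ Z^12, C_2 ≅ Z^6.

The boundary map ∂_1: C_1 → C_0 is given by ∂[p,q] = [q] − [p]. For instance
  ∂BG = G − B.
The 6×12 boundary matrix has rank 5 and Smith normal form diag(1,1,1,1,1).

The boundary map ∂_2: C_2 → C_1 maps a triangle to the signed sum of its edges. For instance
  ∂DFG = FG − DG + DF,
  ∂ABG = BG − AG + AB.
The resulting 12×6 matrix has rank 6, and its Smith normal form has invariant factors (1,1,1,1,1,1).

Now H_k = ker ∂_k / im ∂_{k+1}, so:

  H_1: rank ker ∂_1 − rank ∂_2 = (12 − 5) − 6 = 1, and the invariant factors of ∂_2 are all 1, so H_1 ≅ Z.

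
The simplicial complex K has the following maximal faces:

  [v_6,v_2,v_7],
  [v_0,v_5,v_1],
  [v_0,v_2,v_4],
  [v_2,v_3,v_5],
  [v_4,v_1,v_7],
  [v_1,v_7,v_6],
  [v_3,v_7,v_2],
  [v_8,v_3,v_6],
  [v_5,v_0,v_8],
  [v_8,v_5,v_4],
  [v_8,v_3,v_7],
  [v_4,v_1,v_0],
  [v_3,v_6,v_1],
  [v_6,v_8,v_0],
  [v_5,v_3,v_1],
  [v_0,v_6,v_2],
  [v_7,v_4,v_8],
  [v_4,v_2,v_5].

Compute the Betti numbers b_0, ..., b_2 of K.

b_0 = 1, b_1 = 1, b_2 = 0.

We work with the vertex ordering v_0 < v_1 < v_2 < v_3 < v_4 < v_5 < v_6 < v_7 < v_8. The simplices of K, each written with vertices in increasing order, are:

  0-simplices (9): [v_0], [v_1], [v_2], [v_3], [v_4], [v_5], [v_6], [v_7], [v_8]
  1-simplices (27): (27 of them)
  2-simplices (18): (18 of them)

Hence C_0 ≅ Z^9, C_1 ≅ Z^27, C_2 ≅ Z^18.

The boundary map ∂_1: C_1 → C_0 is given by ∂[p,q] = [q] − [p]. For instance
  ∂[v_0,v_8] = [v_8] − [v_0].
The 9×27 boundary matrix has rank 8 and Smith normal form diag(1,1,1,1,1,1,1,1).

∂_2: C_2 → C_1 sends each 2-simplex [p,q,r] to [q,r] − [p,r] + [p,q]. For instance
  ∂[v_0,v_5,v_8] = [v_5,v_8] − [v_0,v_8] + [v_0,v_5],
  ∂[v_4,v_5,v_8] = [v_5,v_8] − [v_4,v_8] + [v_4,v_5].
This gives a 27×18 integer matrix of rank 18; reducing to Smith normal form yields diagonal entries (1,1,1,1,1,1,1,1,1,1,1,1,1,1,1,1,1,2).

Now H_k = ker ∂_k / im ∂_{k+1}, so:

  H_0: rank C_0 − rank ∂_1 = 9 − 8 = 1, and the invariant factors of ∂_1 are all 1, so H_0 = Z.
  H_1: rank ker ∂_1 − rank ∂_2 = (27 − 8) − 18 = 1, and ∂_2 has invariant factor 2 > 1, so H_1 = Z ⊕ Z/2.
  H_2: rank ker ∂_2 − rank ∂_3 = (18 − 18) − 0 = 0, and there is no ∂_3, so H_2 = 0.

Hence the Betti numbers are b_0 = 1, b_1 = 1, b_2 = 0.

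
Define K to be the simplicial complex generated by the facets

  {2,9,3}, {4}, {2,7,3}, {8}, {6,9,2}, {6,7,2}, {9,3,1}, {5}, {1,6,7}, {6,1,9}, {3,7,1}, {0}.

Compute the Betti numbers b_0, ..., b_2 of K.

Take the total order 0 < 1 < 2 < 3 < 4 < 5 < 6 < 7 < 8 < 9 on the vertex set. Then K (dimension 2) consists of the simplices:

  0-simplices (10): [0], [1], [2], [3], [4], [5], [6], [7], [8], [9]
  1-simplices (12): [1,3], [1,6], [1,7], [1,9], [2,3], [2,6], [2,7], [2,9], [3,7], [3,9], [6,7], [6,9]
  2-simplices (8): [1,3,7], [1,3,9], [1,6,7], [1,6,9], [2,3,7], [2,3,9], [2,6,7], [2,6,9]

Hence C_0 ≅ Z^10, C_1 ≅ Z^12, C_2 ≅ Z^8.

The boundary map ∂_1: C_1 → C_0 sends each edge [p,q] (with p < q) to q − p. For instance
  ∂[1,3] = [3] − [1].
As a 10×12 matrix over Z this has rank 5, with invariant factors (1,1,1,1,1).

Boundary ∂_2: C_2 → C_1 acts by ∂[p,q,r] = [q,r] − [p,r] + [p,q]. For instance
  ∂[2,6,7] = [6,7] − [2,7] + [2,6],
  ∂[1,3,7] = [3,7] − [1,7] + [1,3].
As a 12×8 matrix over Z this has rank 7, with invariant factors (1,1,1,1,1,1,1).

Reading off H_k = ker ∂_k / im ∂_{k+1}:

  H_0: rank C_0 − rank ∂_1 = 10 − 5 = 5, and the invariant factors of ∂_1 are all 1, so H_0 = Z^5.
  H_1: rank ker ∂_1 − rank ∂_2 = (12 − 5) − 7 = 0, and the invariant factors of ∂_2 are all 1, so H_1 = 0.
  H_2: rank ker ∂_2 − rank ∂_3 = (8 − 7) − 0 = 1, and there is no ∂_3, so H_2 = Z.

As a check, the Euler characteristic is 10 − 12 + 8 = 6, which agrees with 5 − 0 + 1 = 6.
(K is a triangulation of the disjoint union of the 2-sphere S^2 and a set of 4 points.)

Hence the Betti numbers are b_0 = 5, b_1 = 0, b_2 = 1.

b_0 = 5, b_1 = 0, b_2 = 1.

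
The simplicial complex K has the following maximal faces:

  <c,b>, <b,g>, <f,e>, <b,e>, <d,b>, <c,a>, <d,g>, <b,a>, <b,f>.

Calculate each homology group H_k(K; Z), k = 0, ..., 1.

Order the vertices as a < b < c < d < e < f < g. Listing each simplex with vertices in this order, K has dimension 1 with simplices:

  0-simplices (7): a, b, c, d, e, f, g
  1-simplices (9): ab, ac, bc, bd, be, bf, bg, dg, ef

giving chain groups C_0 ≅ Z^7, C_1 ≅ Z^9.

Boundary ∂_1: C_1 → C_0 is given by ∂[p,q] = [q] − [p]. For instance
  ∂ef = f − e.
This gives a 7×9 integer matrix of rank 6; reducing to Smith normal form yields diagonal entries (1,1,1,1,1,1).

Now H_k = ker ∂_k / im ∂_{k+1}, so:

  H_0: rank C_0 − rank ∂_1 = 7 − 6 = 1, and the invariant factors of ∂_1 are all 1, so H_0 = Z.
  H_1: rank ker ∂_1 − rank ∂_2 = (9 − 6) − 0 = 3, and there is no ∂_2, so H_1 = Z^3.

As a check, the Euler characteristic is 7 − 9 = -2, which agrees with 1 − 3 = -2.
(K is a triangulation of a wedge of 3 circles.)

H_0 ≅ Z,  H_1 ≅ Z^3.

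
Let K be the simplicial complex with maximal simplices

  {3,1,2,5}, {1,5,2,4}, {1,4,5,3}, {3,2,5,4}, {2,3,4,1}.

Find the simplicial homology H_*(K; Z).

We work with the vertex ordering 1 < 2 < 3 < 4 < 5. The simplices of K, each written with vertices in increasing order, are:

  0-simplices (5): [1], [2], [3], [4], [5]
  1-simplices (10): [1,2], [1,3], [1,4], [1,5], [2,3], [2,4], [2,5], [3,4], [3,5], [4,5]
  2-simplices (10): [1,2,3], [1,2,4], [1,2,5], [1,3,4], [1,3,5], [1,4,5], [2,3,4], [2,3,5], [2,4,5], [3,4,5]
  3-simplices (5): [1,2,3,4], [1,2,3,5], [1,2,4,5], [1,3,4,5], [2,3,4,5]

Hence C_0 ≅ Z^5, C_1 ≅ Z^10, C_2 ≅ Z^10, C_3 ≅ Z^5.

Boundary ∂_1: C_1 → C_0 sends each edge [p,q] (with p < q) to q − p.
The resulting 5×10 matrix has rank 4, and its Smith normal form has invariant factors (1,1,1,1).

The boundary map ∂_2: C_2 → C_1 maps a triangle to the signed sum of its edges. For instance
  ∂[1,4,5] = [4,5] − [1,5] + [1,4],
  ∂[1,3,5] = [3,5] − [1,5] + [1,3].
This gives a 10×10 integer matrix of rank 6; reducing to Smith normal form yields diagonal entries (1,1,1,1,1,1).

∂_3: C_3 → C_2 sends each 3-simplex σ to the alternating sum Σ_i (−1)^i (σ with its i-th vertex removed). For instance
  ∂[1,2,4,5] = [2,4,5] − [1,4,5] + [1,2,5] − [1,2,4],
  ∂[1,2,3,5] = [2,3,5] − [1,3,5] + [1,2,5] − [1,2,3].
The resulting 10×5 matrix has rank 4, and its Smith normal form has invariant factors (1,1,1,1).

Reading off H_k = ker ∂_k / im ∂_{k+1}:

  H_0: rank C_0 − rank ∂_1 = 5 − 4 = 1, and the invariant factors of ∂_1 are all 1, so H_0 = Z.
  H_1: rank ker ∂_1 − rank ∂_2 = (10 − 4) − 6 = 0, and the invariant factors of ∂_2 are all 1, so H_1 = 0.
  H_2: rank ker ∂_2 − rank ∂_3 = (10 − 6) − 4 = 0, and the invariant factors of ∂_3 are all 1, so H_2 = 0.
  H_3: rank ker ∂_3 − rank ∂_4 = (5 − 4) − 0 = 1, and there is no ∂_4, so H_3 = Z.

As a check, the Euler characteristic is 5 − 10 + 10 − 5 = 0, which agrees with 1 − 0 + 0 − 1 = 0.
(K is a triangulation of the 3-sphere S^3.)

H_0 = Z,  H_1 = 0,  H_2 = 0,  H_3 = Z.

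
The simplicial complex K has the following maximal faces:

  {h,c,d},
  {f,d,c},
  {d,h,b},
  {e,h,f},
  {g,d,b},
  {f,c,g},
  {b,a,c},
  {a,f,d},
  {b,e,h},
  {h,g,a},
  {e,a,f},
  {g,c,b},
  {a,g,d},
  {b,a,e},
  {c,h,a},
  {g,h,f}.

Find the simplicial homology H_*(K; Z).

H_0 = Z,  H_1 = Z^2,  H_2 = Z.

K has 8 vertices, 24 edges, 16 triangles.
rank ∂_0 = 0, rank ∂_1 = 7 ⇒ b_0 = 8 − 0 − 7 = 1; all invariant factors of ∂_1 are 1 so no torsion. So H_0 ≅ Z.
rank ∂_1 = 7, rank ∂_2 = 15 ⇒ b_1 = 24 − 7 − 15 = 2; all invariant factors of ∂_2 are 1 so no torsion. So H_1 ≅ Z^2.
rank ∂_2 = 15, rank ∂_3 = 0 ⇒ b_2 = 16 − 15 − 0 = 1. So H_2 ≅ Z.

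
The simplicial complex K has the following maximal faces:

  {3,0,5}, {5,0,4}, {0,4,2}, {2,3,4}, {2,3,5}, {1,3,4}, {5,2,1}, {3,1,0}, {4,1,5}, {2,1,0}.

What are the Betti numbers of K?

b_0 = 1, b_1 = 0, b_2 = 0.

Take the total order 0 < 1 < 2 < 3 < 4 < 5 on the vertex set. Then K (dimension 2) consists of the simplices:

  0-simplices (6): [0], [1], [2], [3], [4], [5]
  1-simplices (15): [0,1], [0,2], [0,3], [0,4], [0,5], [1,2], [1,3], [1,4], [1,5], [2,3], [2,4], [2,5], [3,4], [3,5], [4,5]
  2-simplices (10): [0,1,2], [0,1,3], [0,2,4], [0,3,5], [0,4,5], [1,2,5], [1,3,4], [1,4,5], [2,3,4], [2,3,5]

giving chain groups C_0 ≅ Z^6, C_1 ≅ Z^15, C_2 ≅ Z^10.

∂_1: C_1 → C_0 maps an edge to its endpoints' difference, ∂[p,q] = q − p.
The resulting 6×15 matrix has rank 5, and its Smith normal form has invariant factors (1,1,1,1,1).

The boundary map ∂_2: C_2 → C_1 sends each 2-simplex [p,q,r] to [q,r] − [p,r] + [p,q]. For instance
  ∂[1,4,5] = [4,5] − [1,5] + [1,4],
  ∂[2,3,5] = [3,5] − [2,5] + [2,3].
This gives a 15×10 integer matrix of rank 10; reducing to Smith normal form yields diagonal entries (1,1,1,1,1,1,1,1,1,2).

Computing H_k = (kernel of ∂_k) / (image of ∂_{k+1}):

  H_0: rank C_0 − rank ∂_1 = 6 − 5 = 1, and the invariant factors of ∂_1 are all 1, so H_0 ≅ Z.
  H_1: rank ker ∂_1 − rank ∂_2 = (15 − 5) − 10 = 0, and ∂_2 has invariant factor 2 > 1, so H_1 ≅ Z_2.
  H_2: rank ker ∂_2 − rank ∂_3 = (10 − 10) − 0 = 0, and there is no ∂_3, so H_2 ≅ 0.

As a check, the Euler characteristic is 6 − 15 + 10 = 1, which agrees with 1 − 0 + 0 = 1.

Hence the Betti numbers are b_0 = 1, b_1 = 0, b_2 = 0.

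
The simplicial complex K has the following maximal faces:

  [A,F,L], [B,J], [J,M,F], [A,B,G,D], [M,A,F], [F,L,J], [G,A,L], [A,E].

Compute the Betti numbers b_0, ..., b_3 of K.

b_0 = 1, b_1 = 1, b_2 = 0, b_3 = 0.

Order the vertices as A < B < D < E < F < G < J < L < M. Listing each simplex with vertices in this order, K has dimension 3 with simplices:

  0-simplices (9): A, B, D, E, F, G, J, L, M
  1-simplices (17): AB, AD, AE, AF, AG, AL, AM, BD, BG, BJ, DG, FJ, FL, FM, GL, JL, JM
  2-simplices (9): ABD, ABG, ADG, AFL, AFM, AGL, BDG, FJL, FJM
  3-simplices (1): ABDG

giving chain groups C_0 ≅ Z^9, C_1 ≅ Z^17, C_2 ≅ Z^9, C_3 ≅ Z^1.

Boundary ∂_1: C_1 → C_0 is given by ∂[p,q] = [q] − [p]. For instance
  ∂FM = M − F.
The 9×17 boundary matrix has rank 8 and Smith normal form diag(1,1,1,1,1,1,1,1).

∂_2: C_2 → C_1 sends each 2-simplex [p,q,r] to [q,r] − [p,r] + [p,q]. For instance
  ∂ABG = BG − AG + AB,
  ∂AGL = GL − AL + AG.
As a 17×9 matrix over Z this has rank 8, with invariant factors (1,1,1,1,1,1,1,1).

Boundary ∂_3: C_3 → C_2 sends each 3-simplex σ to the alternating sum Σ_i (−1)^i (σ with its i-th vertex removed). For instance
  ∂ABDG = BDG − ADG + ABG − ABD.
The 9×1 boundary matrix has rank 1 and Smith normal form diag(1).

Computing H_k = (kernel of ∂_k) / (image of ∂_{k+1}):

  H_0: rank C_0 − rank ∂_1 = 9 − 8 = 1, and the invariant factors of ∂_1 are all 1, so H_0 = Z.
  H_1: rank ker ∂_1 − rank ∂_2 = (17 − 8) − 8 = 1, and the invariant factors of ∂_2 are all 1, so H_1 = Z.
  H_2: rank ker ∂_2 − rank ∂_3 = (9 − 8) − 1 = 0, and the invariant factors of ∂_3 are all 1, so H_2 = 0.
  H_3: rank ker ∂_3 − rank ∂_4 = (1 − 1) − 0 = 0, and there is no ∂_4, so H_3 = 0.

As a check, the Euler characteristic is 9 − 17 + 9 − 1 = 0, which agrees with 1 − 1 + 0 − 0 = 0.

Hence the Betti numbers are b_0 = 1, b_1 = 1, b_2 = 0, b_3 = 0.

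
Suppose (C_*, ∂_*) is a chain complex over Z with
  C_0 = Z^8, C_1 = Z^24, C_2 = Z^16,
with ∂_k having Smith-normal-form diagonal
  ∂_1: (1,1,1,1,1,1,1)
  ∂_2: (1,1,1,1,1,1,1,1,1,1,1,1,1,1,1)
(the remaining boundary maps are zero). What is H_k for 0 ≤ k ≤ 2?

H_0: b_0 = 8 − 0 − 7 = 1; torsion from ∂_1 factors > 1: none. So H_0 ≅ Z.
H_1: b_1 = 24 − 7 − 15 = 2; torsion from ∂_2 factors > 1: none. So H_1 ≅ Z^2.
H_2: b_2 = 16 − 15 − 0 = 1; torsion from ∂_3 factors > 1: none. So H_2 ≅ Z.

H_0 ≅ Z,  H_1 ≅ Z^2,  H_2 ≅ Z.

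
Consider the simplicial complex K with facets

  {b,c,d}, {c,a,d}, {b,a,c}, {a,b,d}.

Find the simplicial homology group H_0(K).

H_0 ≅ Z.

Order the vertices as a < b < c < d. Listing each simplex with vertices in this order, K has dimension 2 with simplices:

  0-simplices (4): a, b, c, d
  1-simplices (6): ab, ac, ad, bc, bd, cd
  2-simplices (4): abc, abd, acd, bcd

so the chain groups are C_0 ≅ Z^4, C_1 ≅ Z^6, C_2 ≅ Z^4.

Boundary ∂_1: C_1 → C_0 is given by ∂[p,q] = [q] − [p]. For instance
  ∂cd = d − c.
The 4×6 boundary matrix has rank 3 and Smith normal form diag(1,1,1).

Boundary ∂_2: C_2 → C_1 acts by ∂[p,q,r] = [q,r] − [p,r] + [p,q]. For instance
  ∂bcd = cd − bd + bc,
  ∂acd = cd − ad + ac.
This gives a 6×4 integer matrix of rank 3; reducing to Smith normal form yields diagonal entries (1,1,1).

Now H_k = ker ∂_k / im ∂_{k+1}, so:

  H_0: rank C_0 − rank ∂_1 = 4 − 3 = 1, and the invariant factors of ∂_1 are all 1, so H_0 = Z.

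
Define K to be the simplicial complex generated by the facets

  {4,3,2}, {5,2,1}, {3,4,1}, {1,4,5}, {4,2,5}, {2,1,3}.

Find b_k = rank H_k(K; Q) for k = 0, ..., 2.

Fix the vertex order 1 < 2 < 3 < 4 < 5 and write every simplex with vertices in increasing order. Then dim K = 2 and the simplices of K are:

  0-simplices (5): [1], [2], [3], [4], [5]
  1-simplices (9): [1,2], [1,3], [1,4], [1,5], [2,3], [2,4], [2,5], [3,4], [4,5]
  2-simplices (6): [1,2,3], [1,2,5], [1,3,4], [1,4,5], [2,3,4], [2,4,5]

giving chain groups C_0 ≅ Z^5, C_1 ≅ Z^9, C_2 ≅ Z^6.

The boundary map ∂_1: C_1 → C_0 is given by ∂[p,q] = [q] − [p]. For instance
  ∂[2,5] = [5] − [2].
As a 5×9 matrix over Z this has rank 4, with invariant factors (1,1,1,1).

The boundary map ∂_2: C_2 → C_1 acts by ∂[p,q,r] = [q,r] − [p,r] + [p,q]. For instance
  ∂[1,2,3] = [2,3] − [1,3] + [1,2],
  ∂[2,4,5] = [4,5] − [2,5] + [2,4].
As a 9×6 matrix over Z this has rank 5, with invariant factors (1,1,1,1,1).

From H_k ≅ ker(∂_k) / im(∂_{k+1}) we obtain:

  H_0: rank C_0 − rank ∂_1 = 5 − 4 = 1, and the invariant factors of ∂_1 are all 1, so H_0 = Z.
  H_1: rank ker ∂_1 − rank ∂_2 = (9 − 4) − 5 = 0, and the invariant factors of ∂_2 are all 1, so H_1 = 0.
  H_2: rank ker ∂_2 − rank ∂_3 = (6 − 5) − 0 = 1, and there is no ∂_3, so H_2 = Z.

(K is a triangulation of the 2-sphere S^2.)

Hence the Betti numbers are b_0 = 1, b_1 = 0, b_2 = 1.

b_0 = 1, b_1 = 0, b_2 = 1.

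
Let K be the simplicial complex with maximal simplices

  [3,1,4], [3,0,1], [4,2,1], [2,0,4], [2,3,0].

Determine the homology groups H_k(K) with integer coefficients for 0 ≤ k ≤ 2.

Order the vertices as 0 < 1 < 2 < 3 < 4. Listing each simplex with vertices in this order, K has dimension 2 with simplices:

  0-simplices (5): [0], [1], [2], [3], [4]
  1-simplices (10): [0,1], [0,2], [0,3], [0,4], [1,2], [1,3], [1,4], [2,3], [2,4], [3,4]
  2-simplices (5): [0,1,3], [0,2,3], [0,2,4], [1,2,4], [1,3,4]

Hence C_0 ≅ Z^5, C_1 ≅ Z^10, C_2 ≅ Z^5.

The boundary map ∂_1: C_1 → C_0 maps an edge to its endpoints' difference, ∂[p,q] = q − p. For instance
  ∂[0,2] = [2] − [0].
The resulting 5×10 matrix has rank 4, and its Smith normal form has invariant factors (1,1,1,1).

∂_2: C_2 → C_1 sends each 2-simplex [p,q,r] to [q,r] − [p,r] + [p,q]. For instance
  ∂[0,2,4] = [2,4] − [0,4] + [0,2],
  ∂[0,2,3] = [2,3] − [0,3] + [0,2].
As a 10×5 matrix over Z this has rank 5, with invariant factors (1,1,1,1,1).

Now H_k = ker ∂_k / im ∂_{k+1}, so:

  H_0: rank C_0 − rank ∂_1 = 5 − 4 = 1, and the invariant factors of ∂_1 are all 1, so H_0 = Z.
  H_1: rank ker ∂_1 − rank ∂_2 = (10 − 4) − 5 = 1, and the invariant factors of ∂_2 are all 1, so H_1 = Z.
  H_2: rank ker ∂_2 − rank ∂_3 = (5 − 5) − 0 = 0, and there is no ∂_3, so H_2 = 0.

H_0 ≅ Z,  H_1 ≅ Z,  H_2 = 0.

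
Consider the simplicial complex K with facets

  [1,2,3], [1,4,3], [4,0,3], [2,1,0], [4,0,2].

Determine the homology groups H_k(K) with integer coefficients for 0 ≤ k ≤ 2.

We work with the vertex ordering 0 < 1 < 2 < 3 < 4. The simplices of K, each written with vertices in increasing order, are:

  0-simplices (5): [0], [1], [2], [3], [4]
  1-simplices (10): [0,1], [0,2], [0,3], [0,4], [1,2], [1,3], [1,4], [2,3], [2,4], [3,4]
  2-simplices (5): [0,1,2], [0,2,4], [0,3,4], [1,2,3], [1,3,4]

Hence C_0 ≅ Z^5, C_1 ≅ Z^10, C_2 ≅ Z^5.

∂_1: C_1 → C_0 maps an edge to its endpoints' difference, ∂[p,q] = q − p. For instance
  ∂[2,4] = [4] − [2].
As a 5×10 matrix over Z this has rank 4, with invariant factors (1,1,1,1).

The boundary map ∂_2: C_2 → C_1 sends each 2-simplex [p,q,r] to [q,r] − [p,r] + [p,q]. For instance
  ∂[1,3,4] = [3,4] − [1,4] + [1,3],
  ∂[0,1,2] = [1,2] − [0,2] + [0,1].
As a 10×5 matrix over Z this has rank 5, with invariant factors (1,1,1,1,1).

From H_k ≅ ker(∂_k) / im(∂_{k+1}) we obtain:

  H_0: rank C_0 − rank ∂_1 = 5 − 4 = 1, and the invariant factors of ∂_1 are all 1, so H_0 = Z.
  H_1: rank ker ∂_1 − rank ∂_2 = (10 − 4) − 5 = 1, and the invariant factors of ∂_2 are all 1, so H_1 = Z.
  H_2: rank ker ∂_2 − rank ∂_3 = (5 − 5) − 0 = 0, and there is no ∂_3, so H_2 = 0.

As a check, the Euler characteristic is 5 − 10 + 5 = 0, which agrees with 1 − 1 + 0 = 0.
(K is a triangulation of the Möbius band.)

H_0 = Z,  H_1 = Z,  H_2 = 0.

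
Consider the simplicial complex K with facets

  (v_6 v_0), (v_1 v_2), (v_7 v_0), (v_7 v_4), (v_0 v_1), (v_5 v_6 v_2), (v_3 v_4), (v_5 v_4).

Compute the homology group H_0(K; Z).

H_0 = Z.

Take the total order v_0 < v_1 < v_2 < v_3 < v_4 < v_5 < v_6 < v_7 on the vertex set. Then K (dimension 2) consists of the simplices:

  0-simplices (8): [v_0], [v_1], [v_2], [v_3], [v_4], [v_5], [v_6], [v_7]
  1-simplices (10): [v_0,v_1], [v_0,v_6], [v_0,v_7], [v_1,v_2], [v_2,v_5], [v_2,v_6], [v_3,v_4], [v_4,v_5], [v_4,v_7], [v_5,v_6]
  2-simplices (1): [v_2,v_5,v_6]

giving chain groups C_0 ≅ Z^8, C_1 ≅ Z^10, C_2 ≅ Z^1.

Boundary ∂_1: C_1 → C_0 maps an edge to its endpoints' difference, ∂[p,q] = q − p. For instance
  ∂[v_4,v_5] = [v_5] − [v_4].
The 8×10 boundary matrix has rank 7 and Smith normal form diag(1,1,1,1,1,1,1).

∂_2: C_2 → C_1 maps a triangle to the signed sum of its edges. For instance
  ∂[v_2,v_5,v_6] = [v_5,v_6] − [v_2,v_6] + [v_2,v_5].
As a 10×1 matrix over Z this has rank 1, with invariant factors (1).

Reading off H_k = ker ∂_k / im ∂_{k+1}:

  H_0: rank C_0 − rank ∂_1 = 8 − 7 = 1, and the invariant factors of ∂_1 are all 1, so H_0 ≅ Z.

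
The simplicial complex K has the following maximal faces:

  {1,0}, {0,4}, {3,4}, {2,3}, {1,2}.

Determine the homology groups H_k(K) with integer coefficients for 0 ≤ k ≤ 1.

H_0 = Z,  H_1 = Z.

We work with the vertex ordering 0 < 1 < 2 < 3 < 4. The simplices of K, each written with vertices in increasing order, are:

  0-simplices (5): [0], [1], [2], [3], [4]
  1-simplices (5): [0,1], [0,4], [1,2], [2,3], [3,4]

giving chain groups C_0 ≅ Z^5, C_1 ≅ Z^5.

Boundary ∂_1: C_1 → C_0 is given by ∂[p,q] = [q] − [p]. For instance
  ∂[3,4] = [4] − [3].
The resulting 5×5 matrix has rank 4, and its Smith normal form has invariant factors (1,1,1,1).

Computing H_k = (kernel of ∂_k) / (image of ∂_{k+1}):

  H_0: rank C_0 − rank ∂_1 = 5 − 4 = 1, and the invariant factors of ∂_1 are all 1, so H_0 ≅ Z.
  H_1: rank ker ∂_1 − rank ∂_2 = (5 − 4) − 0 = 1, and there is no ∂_2, so H_1 ≅ Z.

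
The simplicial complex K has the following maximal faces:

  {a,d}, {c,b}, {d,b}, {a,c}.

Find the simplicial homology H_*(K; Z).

H_0 = Z,  H_1 = Z.

Fix the vertex order a < b < c < d and write every simplex with vertices in increasing order. Then dim K = 1 and the simplices of K are:

  0-simplices (4): a, b, c, d
  1-simplices (4): ac, ad, bc, bd

Hence C_0 ≅ Z^4, C_1 ≅ Z^4.

∂_1: C_1 → C_0 is given by ∂[p,q] = [q] − [p].
As a 4×4 matrix over Z this has rank 3, with invariant factors (1,1,1).

Now H_k = ker ∂_k / im ∂_{k+1}, so:

  H_0: rank C_0 − rank ∂_1 = 4 − 3 = 1, and the invariant factors of ∂_1 are all 1, so H_0 ≅ Z.
  H_1: rank ker ∂_1 − rank ∂_2 = (4 − 3) − 0 = 1, and there is no ∂_2, so H_1 ≅ Z.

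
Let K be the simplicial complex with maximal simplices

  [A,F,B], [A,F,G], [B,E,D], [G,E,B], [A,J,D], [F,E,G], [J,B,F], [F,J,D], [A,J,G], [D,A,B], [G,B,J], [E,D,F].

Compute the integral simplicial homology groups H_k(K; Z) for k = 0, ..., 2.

H_0 = Z,  H_1 = Z/2,  H_2 = 0.

Fix the vertex order A < B < D < E < F < G < J and write every simplex with vertices in increasing order. Then dim K = 2 and the simplices of K are:

  0-simplices (7): A, B, D, E, F, G, J
  1-simplices (18): AB, AD, AF, AG, AJ, BD, BE, BF, BG, BJ, DE, DF, DJ, EF, EG, FG, FJ, GJ
  2-simplices (12): ABD, ABF, ADJ, AFG, AGJ, BDE, BEG, BFJ, BGJ, DEF, DFJ, EFG

giving chain groups C_0 ≅ Z^7, C_1 ≅ Z^18, C_2 ≅ Z^12.

The boundary map ∂_1: C_1 → C_0 sends each edge [p,q] (with p < q) to q − p. For instance
  ∂BD = D − B.
The resulting 7×18 matrix has rank 6, and its Smith normal form has invariant factors (1,1,1,1,1,1).

Boundary ∂_2: C_2 → C_1 maps a triangle to the signed sum of its edges. For instance
  ∂BDE = DE − BE + BD,
  ∂BGJ = GJ − BJ + BG.
The 18×12 boundary matrix has rank 12 and Smith normal form diag(1,1,1,1,1,1,1,1,1,1,1,2).

From H_k ≅ ker(∂_k) / im(∂_{k+1}) we obtain:

  H_0: rank C_0 − rank ∂_1 = 7 − 6 = 1, and the invariant factors of ∂_1 are all 1, so H_0 ≅ Z.
  H_1: rank ker ∂_1 − rank ∂_2 = (18 − 6) − 12 = 0, and ∂_2 has invariant factor 2 > 1, so H_1 ≅ Z/2.
  H_2: rank ker ∂_2 − rank ∂_3 = (12 − 12) − 0 = 0, and there is no ∂_3, so H_2 ≅ 0.

(K is a triangulation of the real projective plane RP^2.)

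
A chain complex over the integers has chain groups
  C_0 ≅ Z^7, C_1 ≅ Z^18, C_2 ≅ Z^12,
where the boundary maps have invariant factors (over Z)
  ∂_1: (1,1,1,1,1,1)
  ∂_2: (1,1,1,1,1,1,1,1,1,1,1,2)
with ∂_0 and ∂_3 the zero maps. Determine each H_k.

H_0: b_0 = 7 − 0 − 6 = 1; torsion from ∂_1 factors > 1: none. So H_0 = Z.
H_1: b_1 = 18 − 6 − 12 = 0; torsion from ∂_2 factors > 1: [2]. So H_1 = Z/2.
H_2: b_2 = 12 − 12 − 0 = 0; torsion from ∂_3 factors > 1: none. So H_2 = 0.

H_0 = Z,  H_1 = Z/2,  H_2 = 0.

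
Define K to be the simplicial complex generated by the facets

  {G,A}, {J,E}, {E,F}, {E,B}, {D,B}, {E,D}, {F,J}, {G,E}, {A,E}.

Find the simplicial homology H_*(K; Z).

H_0 ≅ Z,  H_1 ≅ Z^3.

We work with the vertex ordering A < B < D < E < F < G < J. The simplices of K, each written with vertices in increasing order, are:

  0-simplices (7): A, B, D, E, F, G, J
  1-simplices (9): AE, AG, BD, BE, DE, EF, EG, EJ, FJ

so the chain groups are C_0 ≅ Z^7, C_1 ≅ Z^9.

The boundary map ∂_1: C_1 → C_0 maps an edge to its endpoints' difference, ∂[p,q] = q − p.
As a 7×9 matrix over Z this has rank 6, with invariant factors (1,1,1,1,1,1).

From H_k ≅ ker(∂_k) / im(∂_{k+1}) we obtain:

  H_0: rank C_0 − rank ∂_1 = 7 − 6 = 1, and the invariant factors of ∂_1 are all 1, so H_0 = Z.
  H_1: rank ker ∂_1 − rank ∂_2 = (9 − 6) − 0 = 3, and there is no ∂_2, so H_1 = Z^3.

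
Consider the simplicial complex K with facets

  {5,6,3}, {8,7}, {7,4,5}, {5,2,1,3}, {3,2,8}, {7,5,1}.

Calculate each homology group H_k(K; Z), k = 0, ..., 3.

H_0 = Z,  H_1 = Z,  H_2 = 0,  H_3 = 0.

Take the total order 1 < 2 < 3 < 4 < 5 < 6 < 7 < 8 on the vertex set. Then K (dimension 3) consists of the simplices:

  0-simplices (8): [1], [2], [3], [4], [5], [6], [7], [8]
  1-simplices (15): [1,2], [1,3], [1,5], [1,7], [2,3], [2,5], [2,8], [3,5], [3,6], [3,8], [4,5], [4,7], [5,6], [5,7], [7,8]
  2-simplices (8): [1,2,3], [1,2,5], [1,3,5], [1,5,7], [2,3,5], [2,3,8], [3,5,6], [4,5,7]
  3-simplices (1): [1,2,3,5]

so the chain groups are C_0 ≅ Z^8, C_1 ≅ Z^15, C_2 ≅ Z^8, C_3 ≅ Z^1.

The boundary map ∂_1: C_1 → C_0 is given by ∂[p,q] = [q] − [p]. For instance
  ∂[1,7] = [7] − [1].
The resulting 8×15 matrix has rank 7, and its Smith normal form has invariant factors (1,1,1,1,1,1,1).

Boundary ∂_2: C_2 → C_1 maps a triangle to the signed sum of its edges. For instance
  ∂[1,2,3] = [2,3] − [1,3] + [1,2],
  ∂[1,5,7] = [5,7] − [1,7] + [1,5].
This gives a 15×8 integer matrix of rank 7; reducing to Smith normal form yields diagonal entries (1,1,1,1,1,1,1).

∂_3: C_3 → C_2 sends each 3-simplex σ to the alternating sum Σ_i (−1)^i (σ with its i-th vertex removed). For instance
  ∂[1,2,3,5] = [2,3,5] − [1,3,5] + [1,2,5] − [1,2,3].
The 8×1 boundary matrix has rank 1 and Smith normal form diag(1).

Computing H_k = (kernel of ∂_k) / (image of ∂_{k+1}):

  H_0: rank C_0 − rank ∂_1 = 8 − 7 = 1, and the invariant factors of ∂_1 are all 1, so H_0 = Z.
  H_1: rank ker ∂_1 − rank ∂_2 = (15 − 7) − 7 = 1, and the invariant factors of ∂_2 are all 1, so H_1 = Z.
  H_2: rank ker ∂_2 − rank ∂_3 = (8 − 7) − 1 = 0, and the invariant factors of ∂_3 are all 1, so H_2 = 0.
  H_3: rank ker ∂_3 − rank ∂_4 = (1 − 1) − 0 = 0, and there is no ∂_4, so H_3 = 0.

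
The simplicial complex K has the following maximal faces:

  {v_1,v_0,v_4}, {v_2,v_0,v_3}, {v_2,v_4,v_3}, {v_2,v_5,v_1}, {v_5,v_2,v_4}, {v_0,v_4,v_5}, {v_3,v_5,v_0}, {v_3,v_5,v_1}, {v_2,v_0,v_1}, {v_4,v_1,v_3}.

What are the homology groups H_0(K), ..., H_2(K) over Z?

H_0 = Z,  H_1 = Z/2Z,  H_2 = 0.

Order the vertices as v_0 < v_1 < v_2 < v_3 < v_4 < v_5. Listing each simplex with vertices in this order, K has dimension 2 with simplices:

  0-simplices (6): [v_0], [v_1], [v_2], [v_3], [v_4], [v_5]
  1-simplices (15): (15 of them)
  2-simplices (10): [v_0,v_1,v_2], [v_0,v_1,v_4], [v_0,v_2,v_3], [v_0,v_3,v_5], [v_0,v_4,v_5], [v_1,v_2,v_5], [v_1,v_3,v_4], [v_1,v_3,v_5], [v_2,v_3,v_4], [v_2,v_4,v_5]

so the chain groups are C_0 ≅ Z^6, C_1 ≅ Z^15, C_2 ≅ Z^10.

Boundary ∂_1: C_1 → C_0 maps an edge to its endpoints' difference, ∂[p,q] = q − p.
The resulting 6×15 matrix has rank 5, and its Smith normal form has invariant factors (1,1,1,1,1).

∂_2: C_2 → C_1 acts by ∂[p,q,r] = [q,r] − [p,r] + [p,q]. For instance
  ∂[v_0,v_3,v_5] = [v_3,v_5] − [v_0,v_5] + [v_0,v_3],
  ∂[v_0,v_1,v_2] = [v_1,v_2] − [v_0,v_2] + [v_0,v_1].
The 15×10 boundary matrix has rank 10 and Smith normal form diag(1,1,1,1,1,1,1,1,1,2).

Now H_k = ker ∂_k / im ∂_{k+1}, so:

  H_0: rank C_0 − rank ∂_1 = 6 − 5 = 1, and the invariant factors of ∂_1 are all 1, so H_0 = Z.
  H_1: rank ker ∂_1 − rank ∂_2 = (15 − 5) − 10 = 0, and ∂_2 has invariant factor 2 > 1, so H_1 = Z/2Z.
  H_2: rank ker ∂_2 − rank ∂_3 = (10 − 10) − 0 = 0, and there is no ∂_3, so H_2 = 0.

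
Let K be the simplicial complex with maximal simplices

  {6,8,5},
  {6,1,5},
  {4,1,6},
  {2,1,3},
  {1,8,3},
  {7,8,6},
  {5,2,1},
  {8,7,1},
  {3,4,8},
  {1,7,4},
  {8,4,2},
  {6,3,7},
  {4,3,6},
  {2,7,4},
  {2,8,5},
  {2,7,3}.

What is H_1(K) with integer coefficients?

H_1 ≅ Z^2.

Order the vertices as 1 < 2 < 3 < 4 < 5 < 6 < 7 < 8. Listing each simplex with vertices in this order, K has dimension 2 with simplices:

  0-simplices (8): [1], [2], [3], [4], [5], [6], [7], [8]
  1-simplices (24): (24 of them)
  2-simplices (16): [1,2,3], [1,2,5], [1,3,8], [1,4,6], [1,4,7], [1,5,6], [1,7,8], [2,3,7], [2,4,7], [2,4,8], [2,5,8], [3,4,6], [3,4,8], [3,6,7], [5,6,8], [6,7,8]

Hence C_0 ≅ Z^8, C_1 ≅ Z^24, C_2 ≅ Z^16.

∂_1: C_1 → C_0 sends each edge [p,q] (with p < q) to q − p.
The resulting 8×24 matrix has rank 7, and its Smith normal form has invariant factors (1,1,1,1,1,1,1).

∂_2: C_2 → C_1 sends each 2-simplex [p,q,r] to [q,r] − [p,r] + [p,q]. For instance
  ∂[1,2,3] = [2,3] − [1,3] + [1,2],
  ∂[2,4,8] = [4,8] − [2,8] + [2,4].
The resulting 24×16 matrix has rank 15, and its Smith normal form has invariant factors (1,1,1,1,1,1,1,1,1,1,1,1,1,1,1).

From H_k ≅ ker(∂_k) / im(∂_{k+1}) we obtain:

  H_1: rank ker ∂_1 − rank ∂_2 = (24 − 7) − 15 = 2, and the invariant factors of ∂_2 are all 1, so H_1 = Z^2.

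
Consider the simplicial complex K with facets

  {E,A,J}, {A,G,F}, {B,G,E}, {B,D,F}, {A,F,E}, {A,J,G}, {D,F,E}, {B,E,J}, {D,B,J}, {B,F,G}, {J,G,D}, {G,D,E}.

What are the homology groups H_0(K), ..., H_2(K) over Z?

H_0 ≅ Z,  H_1 ≅ Z/2,  H_2 = 0.

Order the vertices as A < B < D < E < F < G < J. Listing each simplex with vertices in this order, K has dimension 2 with simplices:

  0-simplices (7): A, B, D, E, F, G, J
  1-simplices (18): AE, AF, AG, AJ, BD, BE, BF, BG, BJ, DE, DF, DG, DJ, EF, EG, EJ, FG, GJ
  2-simplices (12): AEF, AEJ, AFG, AGJ, BDF, BDJ, BEG, BEJ, BFG, DEF, DEG, DGJ

Hence C_0 ≅ Z^7, C_1 ≅ Z^18, C_2 ≅ Z^12.

∂_1: C_1 → C_0 sends each edge [p,q] (with p < q) to q − p. For instance
  ∂BJ = J − B.
The resulting 7×18 matrix has rank 6, and its Smith normal form has invariant factors (1,1,1,1,1,1).

The boundary map ∂_2: C_2 → C_1 maps a triangle to the signed sum of its edges. For instance
  ∂BFG = FG − BG + BF,
  ∂AEJ = EJ − AJ + AE.
The resulting 18×12 matrix has rank 12, and its Smith normal form has invariant factors (1,1,1,1,1,1,1,1,1,1,1,2).

From H_k ≅ ker(∂_k) / im(∂_{k+1}) we obtain:

  H_0: rank C_0 − rank ∂_1 = 7 − 6 = 1, and the invariant factors of ∂_1 are all 1, so H_0 ≅ Z.
  H_1: rank ker ∂_1 − rank ∂_2 = (18 − 6) − 12 = 0, and ∂_2 has invariant factor 2 > 1, so H_1 ≅ Z/2.
  H_2: rank ker ∂_2 − rank ∂_3 = (12 − 12) − 0 = 0, and there is no ∂_3, so H_2 ≅ 0.

As a check, the Euler characteristic is 7 − 18 + 12 = 1, which agrees with 1 − 0 + 0 = 1.
(K is a triangulation of the real projective plane RP^2.)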